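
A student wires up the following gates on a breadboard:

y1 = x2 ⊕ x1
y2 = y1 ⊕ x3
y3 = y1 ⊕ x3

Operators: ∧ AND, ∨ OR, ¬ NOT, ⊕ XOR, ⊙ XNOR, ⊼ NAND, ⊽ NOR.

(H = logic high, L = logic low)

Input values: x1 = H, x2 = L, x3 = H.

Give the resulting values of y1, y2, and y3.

y1 = H  y2 = L  y3 = L

y1 = x2 XOR x1 = L XOR H = H
y2 = y1 XOR x3 = H XOR H = L
y3 = y1 XOR x3 = H XOR H = L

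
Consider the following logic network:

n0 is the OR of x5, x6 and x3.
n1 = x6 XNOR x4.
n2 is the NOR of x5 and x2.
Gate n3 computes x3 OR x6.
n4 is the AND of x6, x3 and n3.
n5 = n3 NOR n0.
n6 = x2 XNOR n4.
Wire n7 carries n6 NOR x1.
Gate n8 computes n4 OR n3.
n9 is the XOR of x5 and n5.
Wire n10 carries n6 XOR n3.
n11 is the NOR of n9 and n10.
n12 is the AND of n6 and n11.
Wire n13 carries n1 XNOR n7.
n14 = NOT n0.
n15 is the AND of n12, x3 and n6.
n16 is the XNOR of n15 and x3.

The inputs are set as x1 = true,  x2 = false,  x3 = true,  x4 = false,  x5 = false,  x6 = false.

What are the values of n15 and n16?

n0 = x5 OR x6 OR x3 = false OR false OR true = true
n3 = x3 OR x6 = true OR false = true
n4 = x6 AND x3 AND n3 = false AND true AND true = false
n5 = n3 NOR n0 = true NOR true = false
n6 = x2 XNOR n4 = false XNOR false = true
n9 = x5 XOR n5 = false XOR false = false
n10 = n6 XOR n3 = true XOR true = false
n11 = n9 NOR n10 = false NOR false = true
n12 = n6 AND n11 = true AND true = true
n15 = n12 AND x3 AND n6 = true AND true AND true = true
n16 = n15 XNOR x3 = true XNOR true = true

n15 = true; n16 = true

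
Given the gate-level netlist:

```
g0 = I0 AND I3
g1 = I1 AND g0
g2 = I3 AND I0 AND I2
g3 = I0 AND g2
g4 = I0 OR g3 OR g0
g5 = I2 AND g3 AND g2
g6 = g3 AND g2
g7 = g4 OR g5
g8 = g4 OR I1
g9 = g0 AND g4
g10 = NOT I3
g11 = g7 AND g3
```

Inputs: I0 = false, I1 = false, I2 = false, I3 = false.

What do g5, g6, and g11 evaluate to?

g5 = false; g6 = false; g11 = false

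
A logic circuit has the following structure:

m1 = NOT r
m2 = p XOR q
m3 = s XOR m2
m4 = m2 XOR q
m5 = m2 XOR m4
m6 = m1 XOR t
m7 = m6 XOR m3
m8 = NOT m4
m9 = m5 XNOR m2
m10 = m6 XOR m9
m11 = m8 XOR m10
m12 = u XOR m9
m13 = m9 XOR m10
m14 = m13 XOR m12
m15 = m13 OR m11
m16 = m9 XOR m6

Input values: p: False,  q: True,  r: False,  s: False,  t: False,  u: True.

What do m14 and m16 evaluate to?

m1 = NOT r = NOT False = True
m2 = p XOR q = False XOR True = True
m4 = m2 XOR q = True XOR True = False
m5 = m2 XOR m4 = True XOR False = True
m6 = m1 XOR t = True XOR False = True
m9 = m5 XNOR m2 = True XNOR True = True
m10 = m6 XOR m9 = True XOR True = False
m12 = u XOR m9 = True XOR True = False
m13 = m9 XOR m10 = True XOR False = True
m14 = m13 XOR m12 = True XOR False = True
m16 = m9 XOR m6 = True XOR True = False

m14 = True  m16 = False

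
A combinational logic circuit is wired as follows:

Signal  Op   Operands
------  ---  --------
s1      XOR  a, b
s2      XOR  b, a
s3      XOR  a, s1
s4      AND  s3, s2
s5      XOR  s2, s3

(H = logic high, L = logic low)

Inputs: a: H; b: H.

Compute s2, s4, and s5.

s1 = a XOR b = H XOR H = L
s2 = b XOR a = H XOR H = L
s3 = a XOR s1 = H XOR L = H
s4 = s3 AND s2 = H AND L = L
s5 = s2 XOR s3 = L XOR H = H

s2 = L  s4 = L  s5 = H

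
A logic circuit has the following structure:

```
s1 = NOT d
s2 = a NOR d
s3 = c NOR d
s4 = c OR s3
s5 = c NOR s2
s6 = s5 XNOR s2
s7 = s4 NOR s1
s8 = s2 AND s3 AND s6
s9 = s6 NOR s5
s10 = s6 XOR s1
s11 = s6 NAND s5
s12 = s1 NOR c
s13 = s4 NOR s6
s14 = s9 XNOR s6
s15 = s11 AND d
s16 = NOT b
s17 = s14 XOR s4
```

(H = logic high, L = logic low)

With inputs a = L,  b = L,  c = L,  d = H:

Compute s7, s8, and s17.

s7 = H, s8 = L, s17 = H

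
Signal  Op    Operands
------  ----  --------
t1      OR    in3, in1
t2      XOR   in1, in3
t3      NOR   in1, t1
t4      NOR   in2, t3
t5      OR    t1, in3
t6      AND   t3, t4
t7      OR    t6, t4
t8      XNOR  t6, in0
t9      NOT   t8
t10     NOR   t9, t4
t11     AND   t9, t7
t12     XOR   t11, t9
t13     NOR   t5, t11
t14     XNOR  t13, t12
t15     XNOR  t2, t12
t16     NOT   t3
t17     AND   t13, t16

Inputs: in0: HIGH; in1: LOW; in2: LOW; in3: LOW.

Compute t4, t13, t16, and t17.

t4 = LOW, t13 = HIGH, t16 = LOW, t17 = LOW

t1 = in3 OR in1 = LOW OR LOW = LOW
t3 = in1 NOR t1 = LOW NOR LOW = HIGH
t4 = in2 NOR t3 = LOW NOR HIGH = LOW
t5 = t1 OR in3 = LOW OR LOW = LOW
t6 = t3 AND t4 = HIGH AND LOW = LOW
t7 = t6 OR t4 = LOW OR LOW = LOW
t8 = t6 XNOR in0 = LOW XNOR HIGH = LOW
t9 = NOT t8 = NOT LOW = HIGH
t11 = t9 AND t7 = HIGH AND LOW = LOW
t13 = t5 NOR t11 = LOW NOR LOW = HIGH
t16 = NOT t3 = NOT HIGH = LOW
t17 = t13 AND t16 = HIGH AND LOW = LOW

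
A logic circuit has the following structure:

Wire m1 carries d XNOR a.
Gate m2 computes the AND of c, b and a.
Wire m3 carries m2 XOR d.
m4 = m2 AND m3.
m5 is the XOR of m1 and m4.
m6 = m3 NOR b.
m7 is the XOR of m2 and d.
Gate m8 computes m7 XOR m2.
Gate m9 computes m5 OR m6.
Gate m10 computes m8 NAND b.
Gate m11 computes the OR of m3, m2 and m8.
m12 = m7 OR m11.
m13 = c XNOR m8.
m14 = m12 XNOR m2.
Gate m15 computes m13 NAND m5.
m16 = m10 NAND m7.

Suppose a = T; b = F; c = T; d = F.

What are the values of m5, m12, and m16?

m5 = F; m12 = F; m16 = T

m1 = d XNOR a = F XNOR T = F
m2 = c AND b AND a = T AND F AND T = F
m3 = m2 XOR d = F XOR F = F
m4 = m2 AND m3 = F AND F = F
m5 = m1 XOR m4 = F XOR F = F
m7 = m2 XOR d = F XOR F = F
m8 = m7 XOR m2 = F XOR F = F
m10 = m8 NAND b = F NAND F = T
m11 = m3 OR m2 OR m8 = F OR F OR F = F
m12 = m7 OR m11 = F OR F = F
m16 = m10 NAND m7 = T NAND F = T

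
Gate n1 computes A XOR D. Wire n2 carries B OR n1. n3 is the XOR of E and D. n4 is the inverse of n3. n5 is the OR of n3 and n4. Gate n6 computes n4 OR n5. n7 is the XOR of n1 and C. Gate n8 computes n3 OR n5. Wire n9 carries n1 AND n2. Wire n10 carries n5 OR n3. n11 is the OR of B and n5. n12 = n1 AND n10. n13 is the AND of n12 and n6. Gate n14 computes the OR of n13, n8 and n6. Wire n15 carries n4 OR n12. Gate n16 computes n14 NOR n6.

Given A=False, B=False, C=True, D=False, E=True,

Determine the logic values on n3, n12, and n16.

n3 = True, n12 = False, n16 = False

n1 = A XOR D = False XOR False = False
n3 = E XOR D = True XOR False = True
n4 = NOT n3 = NOT True = False
n5 = n3 OR n4 = True OR False = True
n6 = n4 OR n5 = False OR True = True
n8 = n3 OR n5 = True OR True = True
n10 = n5 OR n3 = True OR True = True
n12 = n1 AND n10 = False AND True = False
n13 = n12 AND n6 = False AND True = False
n14 = n13 OR n8 OR n6 = False OR True OR True = True
n16 = n14 NOR n6 = True NOR True = False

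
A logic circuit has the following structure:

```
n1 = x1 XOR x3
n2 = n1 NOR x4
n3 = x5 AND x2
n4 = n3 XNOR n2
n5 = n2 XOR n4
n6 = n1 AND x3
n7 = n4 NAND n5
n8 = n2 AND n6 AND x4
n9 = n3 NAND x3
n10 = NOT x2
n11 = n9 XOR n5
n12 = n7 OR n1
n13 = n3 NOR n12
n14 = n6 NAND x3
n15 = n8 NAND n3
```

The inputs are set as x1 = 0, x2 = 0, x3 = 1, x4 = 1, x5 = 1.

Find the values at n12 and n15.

n1 = x1 XOR x3 = 0 XOR 1 = 1
n2 = n1 NOR x4 = 1 NOR 1 = 0
n3 = x5 AND x2 = 1 AND 0 = 0
n4 = n3 XNOR n2 = 0 XNOR 0 = 1
n5 = n2 XOR n4 = 0 XOR 1 = 1
n6 = n1 AND x3 = 1 AND 1 = 1
n7 = n4 NAND n5 = 1 NAND 1 = 0
n8 = n2 AND n6 AND x4 = 0 AND 1 AND 1 = 0
n12 = n7 OR n1 = 0 OR 1 = 1
n15 = n8 NAND n3 = 0 NAND 0 = 1

n12 = 1, n15 = 1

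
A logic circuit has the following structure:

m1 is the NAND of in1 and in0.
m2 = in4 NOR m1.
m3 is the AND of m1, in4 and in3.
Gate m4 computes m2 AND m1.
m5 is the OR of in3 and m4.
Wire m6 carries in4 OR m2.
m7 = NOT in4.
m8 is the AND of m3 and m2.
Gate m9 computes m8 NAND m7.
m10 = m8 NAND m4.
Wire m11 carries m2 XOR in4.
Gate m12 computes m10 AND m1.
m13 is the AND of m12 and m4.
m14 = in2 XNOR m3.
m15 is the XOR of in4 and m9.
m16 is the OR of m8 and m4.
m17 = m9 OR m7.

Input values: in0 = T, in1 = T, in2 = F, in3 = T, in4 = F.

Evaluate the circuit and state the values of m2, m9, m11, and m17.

m2 = T  m9 = T  m11 = T  m17 = T

m1 = in1 NAND in0 = T NAND T = F
m2 = in4 NOR m1 = F NOR F = T
m3 = m1 AND in4 AND in3 = F AND F AND T = F
m7 = NOT in4 = NOT F = T
m8 = m3 AND m2 = F AND T = F
m9 = m8 NAND m7 = F NAND T = T
m11 = m2 XOR in4 = T XOR F = T
m17 = m9 OR m7 = T OR T = T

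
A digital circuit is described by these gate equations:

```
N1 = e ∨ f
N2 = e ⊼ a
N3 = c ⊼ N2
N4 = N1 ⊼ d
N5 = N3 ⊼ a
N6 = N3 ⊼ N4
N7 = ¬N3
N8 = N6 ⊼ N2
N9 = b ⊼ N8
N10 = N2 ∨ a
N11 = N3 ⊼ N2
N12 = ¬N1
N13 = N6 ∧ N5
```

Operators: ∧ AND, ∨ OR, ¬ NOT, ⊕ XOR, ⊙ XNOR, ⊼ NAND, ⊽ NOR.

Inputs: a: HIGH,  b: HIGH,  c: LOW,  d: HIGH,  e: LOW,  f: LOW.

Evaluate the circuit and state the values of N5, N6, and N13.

N5 = LOW  N6 = LOW  N13 = LOW

N1 = e OR f = LOW OR LOW = LOW
N2 = e NAND a = LOW NAND HIGH = HIGH
N3 = c NAND N2 = LOW NAND HIGH = HIGH
N4 = N1 NAND d = LOW NAND HIGH = HIGH
N5 = N3 NAND a = HIGH NAND HIGH = LOW
N6 = N3 NAND N4 = HIGH NAND HIGH = LOW
N13 = N6 AND N5 = LOW AND LOW = LOW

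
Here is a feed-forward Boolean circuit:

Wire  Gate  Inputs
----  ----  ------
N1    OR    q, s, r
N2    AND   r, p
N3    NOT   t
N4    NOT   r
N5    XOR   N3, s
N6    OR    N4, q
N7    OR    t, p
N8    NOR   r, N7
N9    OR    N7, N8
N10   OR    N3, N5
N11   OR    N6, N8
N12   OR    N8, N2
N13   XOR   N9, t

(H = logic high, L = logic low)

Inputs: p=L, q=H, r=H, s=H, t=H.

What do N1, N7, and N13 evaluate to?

N1 = H; N7 = H; N13 = L

N1 = q OR s OR r = H OR H OR H = H
N7 = t OR p = H OR L = H
N8 = r NOR N7 = H NOR H = L
N9 = N7 OR N8 = H OR L = H
N13 = N9 XOR t = H XOR H = L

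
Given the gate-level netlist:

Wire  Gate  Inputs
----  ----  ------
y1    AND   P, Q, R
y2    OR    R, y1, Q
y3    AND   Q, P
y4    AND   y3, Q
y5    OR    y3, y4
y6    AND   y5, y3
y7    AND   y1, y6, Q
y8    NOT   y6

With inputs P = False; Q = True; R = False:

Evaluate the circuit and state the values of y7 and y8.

y1 = P AND Q AND R = False AND True AND False = False
y3 = Q AND P = True AND False = False
y4 = y3 AND Q = False AND True = False
y5 = y3 OR y4 = False OR False = False
y6 = y5 AND y3 = False AND False = False
y7 = y1 AND y6 AND Q = False AND False AND True = False
y8 = NOT y6 = NOT False = True

y7 = False  y8 = True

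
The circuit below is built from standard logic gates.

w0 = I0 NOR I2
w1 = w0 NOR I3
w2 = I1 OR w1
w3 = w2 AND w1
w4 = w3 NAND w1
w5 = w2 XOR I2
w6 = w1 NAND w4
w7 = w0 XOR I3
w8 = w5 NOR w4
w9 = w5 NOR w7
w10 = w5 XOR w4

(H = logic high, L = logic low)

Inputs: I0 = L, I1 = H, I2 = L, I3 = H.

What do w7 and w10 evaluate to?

w7 = L  w10 = L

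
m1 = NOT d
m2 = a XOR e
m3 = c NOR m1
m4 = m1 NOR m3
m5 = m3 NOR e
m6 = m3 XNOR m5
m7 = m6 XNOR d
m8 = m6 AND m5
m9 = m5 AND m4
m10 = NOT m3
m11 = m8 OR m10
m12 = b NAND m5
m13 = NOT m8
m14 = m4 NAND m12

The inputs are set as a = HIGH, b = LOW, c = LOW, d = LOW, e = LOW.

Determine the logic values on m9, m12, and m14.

m9 = LOW  m12 = HIGH  m14 = HIGH

m1 = NOT d = NOT LOW = HIGH
m3 = c NOR m1 = LOW NOR HIGH = LOW
m4 = m1 NOR m3 = HIGH NOR LOW = LOW
m5 = m3 NOR e = LOW NOR LOW = HIGH
m9 = m5 AND m4 = HIGH AND LOW = LOW
m12 = b NAND m5 = LOW NAND HIGH = HIGH
m14 = m4 NAND m12 = LOW NAND HIGH = HIGH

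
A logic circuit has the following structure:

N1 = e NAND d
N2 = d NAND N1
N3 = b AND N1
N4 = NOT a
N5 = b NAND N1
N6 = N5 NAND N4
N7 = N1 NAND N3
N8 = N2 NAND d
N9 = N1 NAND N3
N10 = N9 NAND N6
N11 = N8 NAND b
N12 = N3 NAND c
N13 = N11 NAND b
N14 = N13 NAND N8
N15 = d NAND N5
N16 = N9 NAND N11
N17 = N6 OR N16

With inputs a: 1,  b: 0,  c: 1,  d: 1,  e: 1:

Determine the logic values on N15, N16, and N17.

N15 = 0  N16 = 0  N17 = 1

N1 = e NAND d = 1 NAND 1 = 0
N2 = d NAND N1 = 1 NAND 0 = 1
N3 = b AND N1 = 0 AND 0 = 0
N4 = NOT a = NOT 1 = 0
N5 = b NAND N1 = 0 NAND 0 = 1
N6 = N5 NAND N4 = 1 NAND 0 = 1
N8 = N2 NAND d = 1 NAND 1 = 0
N9 = N1 NAND N3 = 0 NAND 0 = 1
N11 = N8 NAND b = 0 NAND 0 = 1
N15 = d NAND N5 = 1 NAND 1 = 0
N16 = N9 NAND N11 = 1 NAND 1 = 0
N17 = N6 OR N16 = 1 OR 0 = 1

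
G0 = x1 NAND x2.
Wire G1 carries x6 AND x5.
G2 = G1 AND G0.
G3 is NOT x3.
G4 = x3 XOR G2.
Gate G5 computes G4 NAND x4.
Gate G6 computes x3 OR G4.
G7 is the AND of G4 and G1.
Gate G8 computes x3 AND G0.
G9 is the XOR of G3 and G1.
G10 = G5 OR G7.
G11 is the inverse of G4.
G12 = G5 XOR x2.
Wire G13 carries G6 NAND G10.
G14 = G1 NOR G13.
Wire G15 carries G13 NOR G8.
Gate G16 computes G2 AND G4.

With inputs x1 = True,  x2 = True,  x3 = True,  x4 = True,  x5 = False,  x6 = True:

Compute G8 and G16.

G8 = False, G16 = False

G0 = x1 NAND x2 = True NAND True = False
G1 = x6 AND x5 = True AND False = False
G2 = G1 AND G0 = False AND False = False
G4 = x3 XOR G2 = True XOR False = True
G8 = x3 AND G0 = True AND False = False
G16 = G2 AND G4 = False AND True = False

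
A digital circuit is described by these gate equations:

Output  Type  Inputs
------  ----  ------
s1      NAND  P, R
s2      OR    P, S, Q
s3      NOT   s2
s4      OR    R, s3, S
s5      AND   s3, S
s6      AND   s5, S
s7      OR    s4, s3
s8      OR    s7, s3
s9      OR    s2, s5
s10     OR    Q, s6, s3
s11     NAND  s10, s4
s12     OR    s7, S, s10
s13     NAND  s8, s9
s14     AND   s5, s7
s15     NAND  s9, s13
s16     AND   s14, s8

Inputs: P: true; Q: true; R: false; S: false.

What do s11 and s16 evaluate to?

s11 = true, s16 = false

s2 = P OR S OR Q = true OR false OR true = true
s3 = NOT s2 = NOT true = false
s4 = R OR s3 OR S = false OR false OR false = false
s5 = s3 AND S = false AND false = false
s6 = s5 AND S = false AND false = false
s7 = s4 OR s3 = false OR false = false
s8 = s7 OR s3 = false OR false = false
s10 = Q OR s6 OR s3 = true OR false OR false = true
s11 = s10 NAND s4 = true NAND false = true
s14 = s5 AND s7 = false AND false = false
s16 = s14 AND s8 = false AND false = false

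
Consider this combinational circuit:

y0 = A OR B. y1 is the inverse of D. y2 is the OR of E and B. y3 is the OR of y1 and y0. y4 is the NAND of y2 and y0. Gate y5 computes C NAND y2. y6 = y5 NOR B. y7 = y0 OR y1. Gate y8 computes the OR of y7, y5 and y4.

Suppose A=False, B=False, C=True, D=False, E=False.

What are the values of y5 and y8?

y0 = A OR B = False OR False = False
y1 = NOT D = NOT False = True
y2 = E OR B = False OR False = False
y4 = y2 NAND y0 = False NAND False = True
y5 = C NAND y2 = True NAND False = True
y7 = y0 OR y1 = False OR True = True
y8 = y7 OR y5 OR y4 = True OR True OR True = True

y5 = True; y8 = True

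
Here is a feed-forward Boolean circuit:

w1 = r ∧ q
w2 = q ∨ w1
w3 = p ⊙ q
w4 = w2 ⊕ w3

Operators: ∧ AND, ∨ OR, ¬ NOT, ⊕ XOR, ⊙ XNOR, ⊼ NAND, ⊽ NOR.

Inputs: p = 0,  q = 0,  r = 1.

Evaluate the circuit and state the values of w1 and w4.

w1 = r AND q = 1 AND 0 = 0
w2 = q OR w1 = 0 OR 0 = 0
w3 = p XNOR q = 0 XNOR 0 = 1
w4 = w2 XOR w3 = 0 XOR 1 = 1

w1 = 0, w4 = 1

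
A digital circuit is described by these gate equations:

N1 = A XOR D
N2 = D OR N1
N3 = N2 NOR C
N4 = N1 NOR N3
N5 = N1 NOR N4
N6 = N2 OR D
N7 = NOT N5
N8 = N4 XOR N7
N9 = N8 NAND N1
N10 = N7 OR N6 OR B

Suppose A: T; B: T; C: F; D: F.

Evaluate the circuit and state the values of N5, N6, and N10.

N5 = F; N6 = T; N10 = T

N1 = A XOR D = T XOR F = T
N2 = D OR N1 = F OR T = T
N3 = N2 NOR C = T NOR F = F
N4 = N1 NOR N3 = T NOR F = F
N5 = N1 NOR N4 = T NOR F = F
N6 = N2 OR D = T OR F = T
N7 = NOT N5 = NOT F = T
N10 = N7 OR N6 OR B = T OR T OR T = T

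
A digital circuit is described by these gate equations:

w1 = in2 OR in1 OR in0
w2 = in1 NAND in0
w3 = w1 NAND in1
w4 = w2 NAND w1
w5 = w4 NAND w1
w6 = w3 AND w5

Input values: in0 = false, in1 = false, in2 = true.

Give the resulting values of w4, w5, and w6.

w4 = false, w5 = true, w6 = true

w1 = in2 OR in1 OR in0 = true OR false OR false = true
w2 = in1 NAND in0 = false NAND false = true
w3 = w1 NAND in1 = true NAND false = true
w4 = w2 NAND w1 = true NAND true = false
w5 = w4 NAND w1 = false NAND true = true
w6 = w3 AND w5 = true AND true = true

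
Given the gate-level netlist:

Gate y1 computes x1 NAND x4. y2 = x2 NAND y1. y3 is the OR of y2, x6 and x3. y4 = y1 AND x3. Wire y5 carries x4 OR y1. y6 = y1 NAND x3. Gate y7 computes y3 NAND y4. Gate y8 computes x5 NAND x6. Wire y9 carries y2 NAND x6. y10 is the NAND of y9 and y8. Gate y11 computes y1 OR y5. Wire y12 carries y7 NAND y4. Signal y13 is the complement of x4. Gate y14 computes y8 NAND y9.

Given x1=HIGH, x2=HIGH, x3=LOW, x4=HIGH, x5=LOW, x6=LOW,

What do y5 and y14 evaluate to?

y5 = HIGH, y14 = LOW

y1 = x1 NAND x4 = HIGH NAND HIGH = LOW
y2 = x2 NAND y1 = HIGH NAND LOW = HIGH
y5 = x4 OR y1 = HIGH OR LOW = HIGH
y8 = x5 NAND x6 = LOW NAND LOW = HIGH
y9 = y2 NAND x6 = HIGH NAND LOW = HIGH
y14 = y8 NAND y9 = HIGH NAND HIGH = LOW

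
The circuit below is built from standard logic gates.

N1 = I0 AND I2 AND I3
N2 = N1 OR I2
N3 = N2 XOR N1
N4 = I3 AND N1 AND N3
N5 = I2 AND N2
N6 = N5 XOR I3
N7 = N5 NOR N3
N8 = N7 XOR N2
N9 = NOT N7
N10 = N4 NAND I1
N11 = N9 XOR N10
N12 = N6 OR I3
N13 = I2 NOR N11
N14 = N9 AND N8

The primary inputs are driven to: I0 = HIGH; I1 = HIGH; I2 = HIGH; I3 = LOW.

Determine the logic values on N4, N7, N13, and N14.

N4 = LOW, N7 = LOW, N13 = LOW, N14 = HIGH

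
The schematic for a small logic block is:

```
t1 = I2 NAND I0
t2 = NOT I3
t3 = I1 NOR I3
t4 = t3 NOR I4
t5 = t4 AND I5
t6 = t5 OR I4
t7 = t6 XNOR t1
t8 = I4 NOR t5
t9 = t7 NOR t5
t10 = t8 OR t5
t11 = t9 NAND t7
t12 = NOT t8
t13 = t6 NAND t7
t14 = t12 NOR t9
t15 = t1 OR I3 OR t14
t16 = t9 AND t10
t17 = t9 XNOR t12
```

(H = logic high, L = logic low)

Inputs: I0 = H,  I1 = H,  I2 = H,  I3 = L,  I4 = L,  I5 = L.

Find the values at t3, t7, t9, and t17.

t3 = L; t7 = H; t9 = L; t17 = H

t1 = I2 NAND I0 = H NAND H = L
t3 = I1 NOR I3 = H NOR L = L
t4 = t3 NOR I4 = L NOR L = H
t5 = t4 AND I5 = H AND L = L
t6 = t5 OR I4 = L OR L = L
t7 = t6 XNOR t1 = L XNOR L = H
t8 = I4 NOR t5 = L NOR L = H
t9 = t7 NOR t5 = H NOR L = L
t12 = NOT t8 = NOT H = L
t17 = t9 XNOR t12 = L XNOR L = H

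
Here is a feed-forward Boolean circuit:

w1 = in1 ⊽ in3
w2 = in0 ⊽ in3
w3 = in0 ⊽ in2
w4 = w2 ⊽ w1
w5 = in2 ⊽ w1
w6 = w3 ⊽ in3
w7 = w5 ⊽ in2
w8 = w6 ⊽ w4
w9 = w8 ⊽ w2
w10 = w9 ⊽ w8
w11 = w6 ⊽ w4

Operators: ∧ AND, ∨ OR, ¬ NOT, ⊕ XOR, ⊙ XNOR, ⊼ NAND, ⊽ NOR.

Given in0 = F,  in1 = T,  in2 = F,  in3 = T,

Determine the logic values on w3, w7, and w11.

w1 = in1 NOR in3 = T NOR T = F
w2 = in0 NOR in3 = F NOR T = F
w3 = in0 NOR in2 = F NOR F = T
w4 = w2 NOR w1 = F NOR F = T
w5 = in2 NOR w1 = F NOR F = T
w6 = w3 NOR in3 = T NOR T = F
w7 = w5 NOR in2 = T NOR F = F
w11 = w6 NOR w4 = F NOR T = F

w3 = T, w7 = F, w11 = F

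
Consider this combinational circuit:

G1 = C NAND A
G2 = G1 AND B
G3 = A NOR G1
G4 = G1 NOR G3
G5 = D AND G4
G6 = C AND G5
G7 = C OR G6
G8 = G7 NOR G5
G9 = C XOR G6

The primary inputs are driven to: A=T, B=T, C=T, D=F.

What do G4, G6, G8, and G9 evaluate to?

G4 = T, G6 = F, G8 = F, G9 = T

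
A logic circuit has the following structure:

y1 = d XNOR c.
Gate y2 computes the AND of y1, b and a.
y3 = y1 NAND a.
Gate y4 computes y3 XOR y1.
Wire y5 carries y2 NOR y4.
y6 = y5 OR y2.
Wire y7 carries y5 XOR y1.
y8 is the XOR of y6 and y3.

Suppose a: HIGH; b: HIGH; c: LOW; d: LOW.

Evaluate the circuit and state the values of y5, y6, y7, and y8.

y5 = LOW, y6 = HIGH, y7 = HIGH, y8 = HIGH

y1 = d XNOR c = LOW XNOR LOW = HIGH
y2 = y1 AND b AND a = HIGH AND HIGH AND HIGH = HIGH
y3 = y1 NAND a = HIGH NAND HIGH = LOW
y4 = y3 XOR y1 = LOW XOR HIGH = HIGH
y5 = y2 NOR y4 = HIGH NOR HIGH = LOW
y6 = y5 OR y2 = LOW OR HIGH = HIGH
y7 = y5 XOR y1 = LOW XOR HIGH = HIGH
y8 = y6 XOR y3 = HIGH XOR LOW = HIGH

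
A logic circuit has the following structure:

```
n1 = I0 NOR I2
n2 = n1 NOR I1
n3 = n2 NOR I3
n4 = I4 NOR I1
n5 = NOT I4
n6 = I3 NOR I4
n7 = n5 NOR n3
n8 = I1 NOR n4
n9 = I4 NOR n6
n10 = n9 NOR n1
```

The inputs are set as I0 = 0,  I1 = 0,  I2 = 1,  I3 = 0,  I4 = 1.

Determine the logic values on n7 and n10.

n7 = 1  n10 = 1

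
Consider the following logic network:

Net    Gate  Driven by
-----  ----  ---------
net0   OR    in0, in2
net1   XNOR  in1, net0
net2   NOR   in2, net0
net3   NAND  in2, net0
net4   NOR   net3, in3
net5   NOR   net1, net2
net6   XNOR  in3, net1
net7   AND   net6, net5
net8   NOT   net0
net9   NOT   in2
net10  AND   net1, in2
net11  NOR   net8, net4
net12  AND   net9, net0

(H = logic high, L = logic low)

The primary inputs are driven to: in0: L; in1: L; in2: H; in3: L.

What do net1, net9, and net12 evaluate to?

net1 = L  net9 = L  net12 = L

net0 = in0 OR in2 = L OR H = H
net1 = in1 XNOR net0 = L XNOR H = L
net9 = NOT in2 = NOT H = L
net12 = net9 AND net0 = L AND H = L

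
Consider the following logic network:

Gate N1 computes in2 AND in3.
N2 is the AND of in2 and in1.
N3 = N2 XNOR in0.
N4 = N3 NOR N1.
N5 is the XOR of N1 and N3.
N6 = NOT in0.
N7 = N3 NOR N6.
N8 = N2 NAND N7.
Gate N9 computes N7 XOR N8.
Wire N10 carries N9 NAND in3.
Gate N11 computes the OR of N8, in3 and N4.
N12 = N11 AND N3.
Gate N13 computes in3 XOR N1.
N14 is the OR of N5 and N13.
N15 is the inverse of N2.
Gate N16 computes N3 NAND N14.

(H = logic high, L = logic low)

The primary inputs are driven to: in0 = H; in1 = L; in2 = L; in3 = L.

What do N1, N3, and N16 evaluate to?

N1 = in2 AND in3 = L AND L = L
N2 = in2 AND in1 = L AND L = L
N3 = N2 XNOR in0 = L XNOR H = L
N5 = N1 XOR N3 = L XOR L = L
N13 = in3 XOR N1 = L XOR L = L
N14 = N5 OR N13 = L OR L = L
N16 = N3 NAND N14 = L NAND L = H

N1 = L; N3 = L; N16 = H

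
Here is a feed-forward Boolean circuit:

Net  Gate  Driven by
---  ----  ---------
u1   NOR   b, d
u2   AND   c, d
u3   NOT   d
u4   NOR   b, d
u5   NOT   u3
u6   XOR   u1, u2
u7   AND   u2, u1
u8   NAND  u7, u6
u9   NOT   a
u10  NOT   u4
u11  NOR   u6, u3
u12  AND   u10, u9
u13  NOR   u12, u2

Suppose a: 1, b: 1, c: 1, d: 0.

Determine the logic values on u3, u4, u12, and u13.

u2 = c AND d = 1 AND 0 = 0
u3 = NOT d = NOT 0 = 1
u4 = b NOR d = 1 NOR 0 = 0
u9 = NOT a = NOT 1 = 0
u10 = NOT u4 = NOT 0 = 1
u12 = u10 AND u9 = 1 AND 0 = 0
u13 = u12 NOR u2 = 0 NOR 0 = 1

u3 = 1  u4 = 0  u12 = 0  u13 = 1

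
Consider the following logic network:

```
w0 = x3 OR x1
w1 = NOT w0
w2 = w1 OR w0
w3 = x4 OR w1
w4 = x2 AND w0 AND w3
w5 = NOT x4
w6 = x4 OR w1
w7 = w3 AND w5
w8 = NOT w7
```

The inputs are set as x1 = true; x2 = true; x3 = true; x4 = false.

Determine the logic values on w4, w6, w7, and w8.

w4 = false, w6 = false, w7 = false, w8 = true

w0 = x3 OR x1 = true OR true = true
w1 = NOT w0 = NOT true = false
w3 = x4 OR w1 = false OR false = false
w4 = x2 AND w0 AND w3 = true AND true AND false = false
w5 = NOT x4 = NOT false = true
w6 = x4 OR w1 = false OR false = false
w7 = w3 AND w5 = false AND true = false
w8 = NOT w7 = NOT false = true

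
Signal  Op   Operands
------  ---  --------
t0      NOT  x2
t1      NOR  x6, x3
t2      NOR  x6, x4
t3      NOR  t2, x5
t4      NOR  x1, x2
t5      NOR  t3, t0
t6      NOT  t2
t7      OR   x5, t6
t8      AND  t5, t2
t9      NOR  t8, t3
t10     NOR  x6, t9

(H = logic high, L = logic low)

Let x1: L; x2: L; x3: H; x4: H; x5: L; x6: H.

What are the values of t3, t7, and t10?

t3 = H  t7 = H  t10 = L

t0 = NOT x2 = NOT L = H
t2 = x6 NOR x4 = H NOR H = L
t3 = t2 NOR x5 = L NOR L = H
t5 = t3 NOR t0 = H NOR H = L
t6 = NOT t2 = NOT L = H
t7 = x5 OR t6 = L OR H = H
t8 = t5 AND t2 = L AND L = L
t9 = t8 NOR t3 = L NOR H = L
t10 = x6 NOR t9 = H NOR L = L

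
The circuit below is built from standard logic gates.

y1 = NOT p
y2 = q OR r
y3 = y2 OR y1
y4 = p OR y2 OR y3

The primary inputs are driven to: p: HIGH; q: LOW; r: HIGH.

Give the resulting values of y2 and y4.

y2 = HIGH, y4 = HIGH

y1 = NOT p = NOT HIGH = LOW
y2 = q OR r = LOW OR HIGH = HIGH
y3 = y2 OR y1 = HIGH OR LOW = HIGH
y4 = p OR y2 OR y3 = HIGH OR HIGH OR HIGH = HIGH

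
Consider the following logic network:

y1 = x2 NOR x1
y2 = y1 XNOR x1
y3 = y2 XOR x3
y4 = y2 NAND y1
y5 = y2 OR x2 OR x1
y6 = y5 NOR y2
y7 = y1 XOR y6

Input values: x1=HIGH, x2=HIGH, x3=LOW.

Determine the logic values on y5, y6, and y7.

y5 = HIGH, y6 = LOW, y7 = LOW

y1 = x2 NOR x1 = HIGH NOR HIGH = LOW
y2 = y1 XNOR x1 = LOW XNOR HIGH = LOW
y5 = y2 OR x2 OR x1 = LOW OR HIGH OR HIGH = HIGH
y6 = y5 NOR y2 = HIGH NOR LOW = LOW
y7 = y1 XOR y6 = LOW XOR LOW = LOW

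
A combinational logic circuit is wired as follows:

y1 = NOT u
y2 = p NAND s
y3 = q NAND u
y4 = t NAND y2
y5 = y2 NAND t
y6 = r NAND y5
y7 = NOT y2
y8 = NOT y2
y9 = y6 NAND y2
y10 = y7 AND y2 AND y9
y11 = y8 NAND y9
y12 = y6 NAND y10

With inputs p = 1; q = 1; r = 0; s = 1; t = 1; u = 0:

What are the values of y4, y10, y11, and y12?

y4 = 1, y10 = 0, y11 = 0, y12 = 1

y2 = p NAND s = 1 NAND 1 = 0
y4 = t NAND y2 = 1 NAND 0 = 1
y5 = y2 NAND t = 0 NAND 1 = 1
y6 = r NAND y5 = 0 NAND 1 = 1
y7 = NOT y2 = NOT 0 = 1
y8 = NOT y2 = NOT 0 = 1
y9 = y6 NAND y2 = 1 NAND 0 = 1
y10 = y7 AND y2 AND y9 = 1 AND 0 AND 1 = 0
y11 = y8 NAND y9 = 1 NAND 1 = 0
y12 = y6 NAND y10 = 1 NAND 0 = 1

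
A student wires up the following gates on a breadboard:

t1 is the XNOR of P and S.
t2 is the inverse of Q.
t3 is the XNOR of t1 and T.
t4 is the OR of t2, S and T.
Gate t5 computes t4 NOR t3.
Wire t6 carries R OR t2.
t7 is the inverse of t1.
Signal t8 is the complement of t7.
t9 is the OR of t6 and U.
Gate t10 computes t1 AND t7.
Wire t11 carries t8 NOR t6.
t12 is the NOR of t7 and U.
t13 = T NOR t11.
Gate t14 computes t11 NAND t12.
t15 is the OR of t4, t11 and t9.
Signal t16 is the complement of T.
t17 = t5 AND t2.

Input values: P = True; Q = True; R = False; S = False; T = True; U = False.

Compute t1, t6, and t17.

t1 = False; t6 = False; t17 = False

t1 = P XNOR S = True XNOR False = False
t2 = NOT Q = NOT True = False
t3 = t1 XNOR T = False XNOR True = False
t4 = t2 OR S OR T = False OR False OR True = True
t5 = t4 NOR t3 = True NOR False = False
t6 = R OR t2 = False OR False = False
t17 = t5 AND t2 = False AND False = False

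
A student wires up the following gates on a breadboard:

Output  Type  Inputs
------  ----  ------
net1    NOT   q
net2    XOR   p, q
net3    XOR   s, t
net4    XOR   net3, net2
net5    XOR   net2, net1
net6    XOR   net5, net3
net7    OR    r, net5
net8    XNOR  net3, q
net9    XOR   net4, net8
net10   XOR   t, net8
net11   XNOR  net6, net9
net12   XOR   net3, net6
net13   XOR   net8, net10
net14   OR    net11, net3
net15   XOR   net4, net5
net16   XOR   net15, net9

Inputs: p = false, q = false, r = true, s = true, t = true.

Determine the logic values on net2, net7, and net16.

net2 = false, net7 = true, net16 = false

net1 = NOT q = NOT false = true
net2 = p XOR q = false XOR false = false
net3 = s XOR t = true XOR true = false
net4 = net3 XOR net2 = false XOR false = false
net5 = net2 XOR net1 = false XOR true = true
net7 = r OR net5 = true OR true = true
net8 = net3 XNOR q = false XNOR false = true
net9 = net4 XOR net8 = false XOR true = true
net15 = net4 XOR net5 = false XOR true = true
net16 = net15 XOR net9 = true XOR true = false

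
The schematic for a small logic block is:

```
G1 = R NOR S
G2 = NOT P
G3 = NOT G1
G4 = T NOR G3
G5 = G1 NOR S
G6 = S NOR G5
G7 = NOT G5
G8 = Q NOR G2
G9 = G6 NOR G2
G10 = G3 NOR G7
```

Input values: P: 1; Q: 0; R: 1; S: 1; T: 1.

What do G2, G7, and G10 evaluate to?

G2 = 0  G7 = 1  G10 = 0

G1 = R NOR S = 1 NOR 1 = 0
G2 = NOT P = NOT 1 = 0
G3 = NOT G1 = NOT 0 = 1
G5 = G1 NOR S = 0 NOR 1 = 0
G7 = NOT G5 = NOT 0 = 1
G10 = G3 NOR G7 = 1 NOR 1 = 0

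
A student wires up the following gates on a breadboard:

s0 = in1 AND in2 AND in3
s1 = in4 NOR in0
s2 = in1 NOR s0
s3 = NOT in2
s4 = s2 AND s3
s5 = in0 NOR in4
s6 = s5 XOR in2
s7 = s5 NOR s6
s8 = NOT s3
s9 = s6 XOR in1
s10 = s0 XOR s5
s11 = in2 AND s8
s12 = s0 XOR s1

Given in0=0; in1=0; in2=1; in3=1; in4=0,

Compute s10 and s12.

s0 = in1 AND in2 AND in3 = 0 AND 1 AND 1 = 0
s1 = in4 NOR in0 = 0 NOR 0 = 1
s5 = in0 NOR in4 = 0 NOR 0 = 1
s10 = s0 XOR s5 = 0 XOR 1 = 1
s12 = s0 XOR s1 = 0 XOR 1 = 1

s10 = 1, s12 = 1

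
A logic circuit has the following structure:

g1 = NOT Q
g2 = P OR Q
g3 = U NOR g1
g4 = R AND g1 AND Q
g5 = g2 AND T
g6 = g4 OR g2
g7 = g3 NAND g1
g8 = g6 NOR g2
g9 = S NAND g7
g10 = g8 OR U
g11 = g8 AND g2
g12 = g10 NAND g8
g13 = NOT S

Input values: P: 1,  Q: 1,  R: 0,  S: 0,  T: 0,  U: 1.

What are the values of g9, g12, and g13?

g1 = NOT Q = NOT 1 = 0
g2 = P OR Q = 1 OR 1 = 1
g3 = U NOR g1 = 1 NOR 0 = 0
g4 = R AND g1 AND Q = 0 AND 0 AND 1 = 0
g6 = g4 OR g2 = 0 OR 1 = 1
g7 = g3 NAND g1 = 0 NAND 0 = 1
g8 = g6 NOR g2 = 1 NOR 1 = 0
g9 = S NAND g7 = 0 NAND 1 = 1
g10 = g8 OR U = 0 OR 1 = 1
g12 = g10 NAND g8 = 1 NAND 0 = 1
g13 = NOT S = NOT 0 = 1

g9 = 1  g12 = 1  g13 = 1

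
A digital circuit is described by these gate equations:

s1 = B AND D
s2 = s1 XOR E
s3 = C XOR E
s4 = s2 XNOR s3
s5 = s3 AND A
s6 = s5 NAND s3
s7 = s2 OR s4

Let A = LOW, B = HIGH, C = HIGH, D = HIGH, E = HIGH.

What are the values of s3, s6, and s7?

s3 = LOW  s6 = HIGH  s7 = HIGH

s1 = B AND D = HIGH AND HIGH = HIGH
s2 = s1 XOR E = HIGH XOR HIGH = LOW
s3 = C XOR E = HIGH XOR HIGH = LOW
s4 = s2 XNOR s3 = LOW XNOR LOW = HIGH
s5 = s3 AND A = LOW AND LOW = LOW
s6 = s5 NAND s3 = LOW NAND LOW = HIGH
s7 = s2 OR s4 = LOW OR HIGH = HIGH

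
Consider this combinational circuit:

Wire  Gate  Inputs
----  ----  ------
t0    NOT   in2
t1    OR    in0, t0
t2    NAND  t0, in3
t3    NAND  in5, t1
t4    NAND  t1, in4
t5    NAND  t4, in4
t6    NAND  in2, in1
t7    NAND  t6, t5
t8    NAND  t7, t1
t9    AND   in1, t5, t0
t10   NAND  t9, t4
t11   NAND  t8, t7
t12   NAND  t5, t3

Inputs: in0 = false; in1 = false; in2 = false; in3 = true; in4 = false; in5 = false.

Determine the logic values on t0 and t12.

t0 = true, t12 = false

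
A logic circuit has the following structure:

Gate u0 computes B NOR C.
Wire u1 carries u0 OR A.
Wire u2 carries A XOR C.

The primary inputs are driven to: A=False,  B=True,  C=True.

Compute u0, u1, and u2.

u0 = B NOR C = True NOR True = False
u1 = u0 OR A = False OR False = False
u2 = A XOR C = False XOR True = True

u0 = False, u1 = False, u2 = True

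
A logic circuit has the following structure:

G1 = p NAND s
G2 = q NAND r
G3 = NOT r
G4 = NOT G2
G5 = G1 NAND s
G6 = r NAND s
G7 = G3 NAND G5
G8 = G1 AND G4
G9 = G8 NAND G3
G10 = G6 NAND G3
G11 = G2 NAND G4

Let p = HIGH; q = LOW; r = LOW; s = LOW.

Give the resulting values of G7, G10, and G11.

G7 = LOW; G10 = LOW; G11 = HIGH

G1 = p NAND s = HIGH NAND LOW = HIGH
G2 = q NAND r = LOW NAND LOW = HIGH
G3 = NOT r = NOT LOW = HIGH
G4 = NOT G2 = NOT HIGH = LOW
G5 = G1 NAND s = HIGH NAND LOW = HIGH
G6 = r NAND s = LOW NAND LOW = HIGH
G7 = G3 NAND G5 = HIGH NAND HIGH = LOW
G10 = G6 NAND G3 = HIGH NAND HIGH = LOW
G11 = G2 NAND G4 = HIGH NAND LOW = HIGH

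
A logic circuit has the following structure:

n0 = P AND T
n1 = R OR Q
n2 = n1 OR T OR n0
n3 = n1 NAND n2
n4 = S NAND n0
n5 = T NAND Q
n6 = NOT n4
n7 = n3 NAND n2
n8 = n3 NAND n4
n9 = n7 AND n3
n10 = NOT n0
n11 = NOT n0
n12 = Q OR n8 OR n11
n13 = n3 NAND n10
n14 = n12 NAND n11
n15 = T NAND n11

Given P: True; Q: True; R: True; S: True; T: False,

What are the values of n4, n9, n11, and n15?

n4 = True, n9 = False, n11 = True, n15 = True

n0 = P AND T = True AND False = False
n1 = R OR Q = True OR True = True
n2 = n1 OR T OR n0 = True OR False OR False = True
n3 = n1 NAND n2 = True NAND True = False
n4 = S NAND n0 = True NAND False = True
n7 = n3 NAND n2 = False NAND True = True
n9 = n7 AND n3 = True AND False = False
n11 = NOT n0 = NOT False = True
n15 = T NAND n11 = False NAND True = True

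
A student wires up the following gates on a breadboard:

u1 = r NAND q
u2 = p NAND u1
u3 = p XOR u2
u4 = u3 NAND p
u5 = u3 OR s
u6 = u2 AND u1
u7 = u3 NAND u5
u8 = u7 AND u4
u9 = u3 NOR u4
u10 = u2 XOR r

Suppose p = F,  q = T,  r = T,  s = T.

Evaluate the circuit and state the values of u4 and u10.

u1 = r NAND q = T NAND T = F
u2 = p NAND u1 = F NAND F = T
u3 = p XOR u2 = F XOR T = T
u4 = u3 NAND p = T NAND F = T
u10 = u2 XOR r = T XOR T = F

u4 = T, u10 = F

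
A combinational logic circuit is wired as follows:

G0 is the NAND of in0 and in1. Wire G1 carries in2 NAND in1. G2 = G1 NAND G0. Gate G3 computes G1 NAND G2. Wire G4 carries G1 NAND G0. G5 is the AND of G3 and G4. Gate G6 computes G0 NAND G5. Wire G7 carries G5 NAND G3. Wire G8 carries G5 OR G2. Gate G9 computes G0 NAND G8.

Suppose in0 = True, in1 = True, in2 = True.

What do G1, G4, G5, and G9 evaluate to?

G1 = False, G4 = True, G5 = True, G9 = True

G0 = in0 NAND in1 = True NAND True = False
G1 = in2 NAND in1 = True NAND True = False
G2 = G1 NAND G0 = False NAND False = True
G3 = G1 NAND G2 = False NAND True = True
G4 = G1 NAND G0 = False NAND False = True
G5 = G3 AND G4 = True AND True = True
G8 = G5 OR G2 = True OR True = True
G9 = G0 NAND G8 = False NAND True = True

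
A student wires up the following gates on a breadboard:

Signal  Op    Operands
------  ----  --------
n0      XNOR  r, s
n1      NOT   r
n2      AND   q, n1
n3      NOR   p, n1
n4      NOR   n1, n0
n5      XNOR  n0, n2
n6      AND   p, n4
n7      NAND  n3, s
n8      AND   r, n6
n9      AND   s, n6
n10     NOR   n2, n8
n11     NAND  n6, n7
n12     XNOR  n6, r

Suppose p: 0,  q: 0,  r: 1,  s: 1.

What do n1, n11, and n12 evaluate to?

n0 = r XNOR s = 1 XNOR 1 = 1
n1 = NOT r = NOT 1 = 0
n3 = p NOR n1 = 0 NOR 0 = 1
n4 = n1 NOR n0 = 0 NOR 1 = 0
n6 = p AND n4 = 0 AND 0 = 0
n7 = n3 NAND s = 1 NAND 1 = 0
n11 = n6 NAND n7 = 0 NAND 0 = 1
n12 = n6 XNOR r = 0 XNOR 1 = 0

n1 = 0, n11 = 1, n12 = 0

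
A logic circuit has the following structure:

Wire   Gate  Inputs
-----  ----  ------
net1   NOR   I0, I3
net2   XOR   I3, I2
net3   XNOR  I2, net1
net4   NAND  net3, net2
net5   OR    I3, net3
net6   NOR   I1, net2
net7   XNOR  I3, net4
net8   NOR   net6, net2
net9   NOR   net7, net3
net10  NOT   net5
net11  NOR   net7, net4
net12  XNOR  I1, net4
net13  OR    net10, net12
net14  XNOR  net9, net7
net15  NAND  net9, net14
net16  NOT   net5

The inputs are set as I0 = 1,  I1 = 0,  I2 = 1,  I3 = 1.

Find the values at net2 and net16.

net2 = 0, net16 = 0

net1 = I0 NOR I3 = 1 NOR 1 = 0
net2 = I3 XOR I2 = 1 XOR 1 = 0
net3 = I2 XNOR net1 = 1 XNOR 0 = 0
net5 = I3 OR net3 = 1 OR 0 = 1
net16 = NOT net5 = NOT 1 = 0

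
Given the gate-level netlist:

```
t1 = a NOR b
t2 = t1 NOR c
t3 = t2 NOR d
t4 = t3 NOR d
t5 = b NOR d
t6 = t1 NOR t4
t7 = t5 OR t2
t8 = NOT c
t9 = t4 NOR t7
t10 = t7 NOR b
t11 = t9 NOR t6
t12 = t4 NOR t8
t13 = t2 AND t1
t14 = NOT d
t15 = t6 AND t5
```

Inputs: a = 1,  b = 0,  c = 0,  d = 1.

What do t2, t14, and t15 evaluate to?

t1 = a NOR b = 1 NOR 0 = 0
t2 = t1 NOR c = 0 NOR 0 = 1
t3 = t2 NOR d = 1 NOR 1 = 0
t4 = t3 NOR d = 0 NOR 1 = 0
t5 = b NOR d = 0 NOR 1 = 0
t6 = t1 NOR t4 = 0 NOR 0 = 1
t14 = NOT d = NOT 1 = 0
t15 = t6 AND t5 = 1 AND 0 = 0

t2 = 1; t14 = 0; t15 = 0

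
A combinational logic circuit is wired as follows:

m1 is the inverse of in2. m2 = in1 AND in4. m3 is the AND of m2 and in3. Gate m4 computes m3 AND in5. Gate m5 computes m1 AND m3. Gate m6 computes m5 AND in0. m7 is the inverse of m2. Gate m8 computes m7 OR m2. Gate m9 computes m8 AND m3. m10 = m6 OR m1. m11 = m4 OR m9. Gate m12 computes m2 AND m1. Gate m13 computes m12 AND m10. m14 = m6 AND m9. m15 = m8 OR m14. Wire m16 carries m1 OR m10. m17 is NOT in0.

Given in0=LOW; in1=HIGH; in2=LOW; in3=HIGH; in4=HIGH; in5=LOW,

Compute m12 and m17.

m12 = HIGH, m17 = HIGH

m1 = NOT in2 = NOT LOW = HIGH
m2 = in1 AND in4 = HIGH AND HIGH = HIGH
m12 = m2 AND m1 = HIGH AND HIGH = HIGH
m17 = NOT in0 = NOT LOW = HIGH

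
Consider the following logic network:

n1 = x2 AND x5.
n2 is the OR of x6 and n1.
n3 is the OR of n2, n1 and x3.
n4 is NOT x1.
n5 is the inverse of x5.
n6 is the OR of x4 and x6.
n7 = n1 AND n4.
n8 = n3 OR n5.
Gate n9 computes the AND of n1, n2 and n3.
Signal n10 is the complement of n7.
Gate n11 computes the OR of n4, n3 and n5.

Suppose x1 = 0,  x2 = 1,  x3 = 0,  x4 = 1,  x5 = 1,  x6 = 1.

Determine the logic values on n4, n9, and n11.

n4 = 1, n9 = 1, n11 = 1

n1 = x2 AND x5 = 1 AND 1 = 1
n2 = x6 OR n1 = 1 OR 1 = 1
n3 = n2 OR n1 OR x3 = 1 OR 1 OR 0 = 1
n4 = NOT x1 = NOT 0 = 1
n5 = NOT x5 = NOT 1 = 0
n9 = n1 AND n2 AND n3 = 1 AND 1 AND 1 = 1
n11 = n4 OR n3 OR n5 = 1 OR 1 OR 0 = 1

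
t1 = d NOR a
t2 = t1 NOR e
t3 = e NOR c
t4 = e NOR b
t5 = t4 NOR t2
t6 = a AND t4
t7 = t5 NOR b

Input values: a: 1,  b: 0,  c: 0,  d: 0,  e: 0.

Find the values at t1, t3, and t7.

t1 = 0, t3 = 1, t7 = 1

t1 = d NOR a = 0 NOR 1 = 0
t2 = t1 NOR e = 0 NOR 0 = 1
t3 = e NOR c = 0 NOR 0 = 1
t4 = e NOR b = 0 NOR 0 = 1
t5 = t4 NOR t2 = 1 NOR 1 = 0
t7 = t5 NOR b = 0 NOR 0 = 1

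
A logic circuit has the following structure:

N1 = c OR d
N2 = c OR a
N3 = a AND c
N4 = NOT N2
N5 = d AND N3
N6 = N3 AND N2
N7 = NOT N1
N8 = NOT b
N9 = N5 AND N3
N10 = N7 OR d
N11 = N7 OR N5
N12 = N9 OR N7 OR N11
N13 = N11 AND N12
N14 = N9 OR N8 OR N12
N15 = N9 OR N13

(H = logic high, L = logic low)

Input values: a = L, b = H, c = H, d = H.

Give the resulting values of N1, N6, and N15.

N1 = H; N6 = L; N15 = L

N1 = c OR d = H OR H = H
N2 = c OR a = H OR L = H
N3 = a AND c = L AND H = L
N5 = d AND N3 = H AND L = L
N6 = N3 AND N2 = L AND H = L
N7 = NOT N1 = NOT H = L
N9 = N5 AND N3 = L AND L = L
N11 = N7 OR N5 = L OR L = L
N12 = N9 OR N7 OR N11 = L OR L OR L = L
N13 = N11 AND N12 = L AND L = L
N15 = N9 OR N13 = L OR L = L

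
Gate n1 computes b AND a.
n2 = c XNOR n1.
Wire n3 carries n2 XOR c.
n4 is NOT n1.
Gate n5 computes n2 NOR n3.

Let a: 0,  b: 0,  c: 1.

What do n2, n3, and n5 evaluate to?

n1 = b AND a = 0 AND 0 = 0
n2 = c XNOR n1 = 1 XNOR 0 = 0
n3 = n2 XOR c = 0 XOR 1 = 1
n5 = n2 NOR n3 = 0 NOR 1 = 0

n2 = 0; n3 = 1; n5 = 0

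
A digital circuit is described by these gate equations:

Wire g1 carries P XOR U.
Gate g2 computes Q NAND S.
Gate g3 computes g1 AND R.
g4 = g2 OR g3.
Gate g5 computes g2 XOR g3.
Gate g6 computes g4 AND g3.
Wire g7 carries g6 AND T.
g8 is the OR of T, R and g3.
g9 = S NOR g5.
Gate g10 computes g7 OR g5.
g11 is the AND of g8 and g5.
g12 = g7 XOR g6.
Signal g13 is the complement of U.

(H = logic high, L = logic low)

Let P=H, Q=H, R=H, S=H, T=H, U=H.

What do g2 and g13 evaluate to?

g2 = L, g13 = L

g2 = Q NAND S = H NAND H = L
g13 = NOT U = NOT H = L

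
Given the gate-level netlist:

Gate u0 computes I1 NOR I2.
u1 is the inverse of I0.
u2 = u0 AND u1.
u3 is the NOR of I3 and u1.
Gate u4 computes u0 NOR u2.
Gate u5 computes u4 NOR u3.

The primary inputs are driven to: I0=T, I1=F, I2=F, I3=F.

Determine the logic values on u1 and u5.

u0 = I1 NOR I2 = F NOR F = T
u1 = NOT I0 = NOT T = F
u2 = u0 AND u1 = T AND F = F
u3 = I3 NOR u1 = F NOR F = T
u4 = u0 NOR u2 = T NOR F = F
u5 = u4 NOR u3 = F NOR T = F

u1 = F, u5 = F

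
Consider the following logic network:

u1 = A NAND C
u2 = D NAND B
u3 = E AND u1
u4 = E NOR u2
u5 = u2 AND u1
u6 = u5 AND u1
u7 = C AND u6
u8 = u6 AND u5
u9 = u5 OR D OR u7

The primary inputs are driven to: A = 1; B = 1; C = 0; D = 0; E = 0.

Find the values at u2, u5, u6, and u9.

u1 = A NAND C = 1 NAND 0 = 1
u2 = D NAND B = 0 NAND 1 = 1
u5 = u2 AND u1 = 1 AND 1 = 1
u6 = u5 AND u1 = 1 AND 1 = 1
u7 = C AND u6 = 0 AND 1 = 0
u9 = u5 OR D OR u7 = 1 OR 0 OR 0 = 1

u2 = 1  u5 = 1  u6 = 1  u9 = 1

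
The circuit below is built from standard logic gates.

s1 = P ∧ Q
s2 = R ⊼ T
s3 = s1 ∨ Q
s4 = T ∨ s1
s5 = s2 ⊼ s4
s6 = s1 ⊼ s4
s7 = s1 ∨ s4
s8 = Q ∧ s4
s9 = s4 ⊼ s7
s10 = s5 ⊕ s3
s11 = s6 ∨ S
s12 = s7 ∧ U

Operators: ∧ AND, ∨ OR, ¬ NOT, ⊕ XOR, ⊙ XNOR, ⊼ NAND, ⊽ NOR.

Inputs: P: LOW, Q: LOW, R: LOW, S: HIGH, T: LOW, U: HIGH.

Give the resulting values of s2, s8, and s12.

s1 = P AND Q = LOW AND LOW = LOW
s2 = R NAND T = LOW NAND LOW = HIGH
s4 = T OR s1 = LOW OR LOW = LOW
s7 = s1 OR s4 = LOW OR LOW = LOW
s8 = Q AND s4 = LOW AND LOW = LOW
s12 = s7 AND U = LOW AND HIGH = LOW

s2 = HIGH  s8 = LOW  s12 = LOW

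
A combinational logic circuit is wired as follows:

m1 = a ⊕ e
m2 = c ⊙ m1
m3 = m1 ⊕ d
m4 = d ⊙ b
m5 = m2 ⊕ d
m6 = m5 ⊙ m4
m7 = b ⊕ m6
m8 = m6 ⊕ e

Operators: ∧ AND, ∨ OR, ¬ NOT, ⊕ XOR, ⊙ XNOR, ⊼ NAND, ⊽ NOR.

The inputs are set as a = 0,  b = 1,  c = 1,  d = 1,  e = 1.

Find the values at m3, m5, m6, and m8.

m3 = 0  m5 = 0  m6 = 0  m8 = 1

m1 = a XOR e = 0 XOR 1 = 1
m2 = c XNOR m1 = 1 XNOR 1 = 1
m3 = m1 XOR d = 1 XOR 1 = 0
m4 = d XNOR b = 1 XNOR 1 = 1
m5 = m2 XOR d = 1 XOR 1 = 0
m6 = m5 XNOR m4 = 0 XNOR 1 = 0
m8 = m6 XOR e = 0 XOR 1 = 1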